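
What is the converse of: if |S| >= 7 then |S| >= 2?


The converse of (P → Q) is (Q → P). It is not in general equivalent to the original.
Here P = '|S| >= 7' and Q = '|S| >= 2'.

If |S| >= 2, then |S| >= 7.


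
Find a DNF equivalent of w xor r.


Step 1: w ⊕ r is true exactly when they disagree: (w ∧ ¬r) ∨ (¬w ∧ r).

(w & (~r)) | ((~w) & r)


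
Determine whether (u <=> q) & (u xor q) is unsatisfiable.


Truth table over {q, u}:
q | u | φ
---------
False | False | False
True | False | False
False | True | False
True | True | False
Every row is false.

Yes, it is a contradiction.


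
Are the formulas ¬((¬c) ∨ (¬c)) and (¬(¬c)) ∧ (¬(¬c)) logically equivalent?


Compare truth tables:
c | φ | ψ
---------
F | F | F
T | T | T
The columns φ and ψ agree on every row.

Yes, they are logically equivalent.


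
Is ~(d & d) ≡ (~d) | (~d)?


Compare truth tables:
d | φ | ψ
---------
False | True | True
True | False | False
The columns φ and ψ agree on every row.

Yes, they are logically equivalent.


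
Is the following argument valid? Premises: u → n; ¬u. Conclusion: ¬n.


This is denying the antecedent (fallacy). There exist truth assignments where the premises are all true but the conclusion is false.

Invalid.


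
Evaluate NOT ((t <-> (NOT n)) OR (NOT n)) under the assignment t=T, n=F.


Substitute t=T, n=F:
NOT n = T
t <-> (NOT n) = T <-> T = T
NOT n = T
(t <-> (NOT n)) OR (NOT n) = T OR T = T
NOT ((t <-> (NOT n)) OR (NOT n)) = F

F


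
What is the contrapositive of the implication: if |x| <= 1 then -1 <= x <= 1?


The contrapositive of (P → Q) is (¬Q → ¬P); it is logically equivalent to the original.
Here P = '|x| <= 1' and Q = '-1 <= x <= 1'.

If not (-1 <= x <= 1), then not (|x| <= 1).


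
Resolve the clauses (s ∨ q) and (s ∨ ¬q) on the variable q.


The clauses contain complementary literals q and ¬q.
Resolution eliminates this pair and disjoins the remaining literals (merging duplicates).

s


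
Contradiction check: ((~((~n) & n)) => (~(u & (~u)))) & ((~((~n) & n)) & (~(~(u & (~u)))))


Truth table over {n, u}:
n | u | φ
---------
False | False | False
True | False | False
False | True | False
True | True | False
Every row is false.

Yes, it is a contradiction.


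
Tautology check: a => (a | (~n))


Build the truth table over {a, n}:
a | n | φ
---------
False | False | True
True | False | True
False | True | True
True | True | True
Every row evaluates to true.

Yes, it is a tautology.


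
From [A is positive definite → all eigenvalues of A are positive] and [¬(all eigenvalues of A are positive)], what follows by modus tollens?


Modus tollens: from (P → Q) and ¬Q, infer ¬P.
Q = 'all eigenvalues of A are positive' is denied; since P → Q, P must also fail.

Not (A is positive definite).


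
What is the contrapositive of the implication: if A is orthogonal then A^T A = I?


The contrapositive of (P → Q) is (¬Q → ¬P); it is logically equivalent to the original.
Here P = 'A is orthogonal' and Q = 'A^T A = I'.

If not (A^T A = I), then not (A is orthogonal).


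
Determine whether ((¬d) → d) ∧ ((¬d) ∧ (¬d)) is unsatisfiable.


Truth table over {d}:
d | φ
-----
F | F
T | F
Every row is false.

Yes, it is a contradiction.


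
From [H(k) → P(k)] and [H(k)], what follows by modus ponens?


Modus ponens: from (P → Q) and P, infer Q.
P = 'H(k)' is asserted, and P → Q holds, so Q follows.

P(k).


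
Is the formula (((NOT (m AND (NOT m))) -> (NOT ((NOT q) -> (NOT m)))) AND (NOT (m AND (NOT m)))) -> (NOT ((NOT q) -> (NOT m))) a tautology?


Build the truth table over {m, q}:
m | q | φ
---------
F | F | T
T | F | T
F | T | T
T | T | T
Every row evaluates to true.

Yes, it is a tautology.


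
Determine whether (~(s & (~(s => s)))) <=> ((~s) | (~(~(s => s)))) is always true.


Build the truth table over {s}:
s | φ
-----
False | True
True | True
Every row evaluates to true.

Yes, it is a tautology.


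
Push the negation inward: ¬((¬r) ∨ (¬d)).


De Morgan: the negation of a disjunction is the conjunction of the negations.
Distribute ¬ across ∨, flipping it to ∧, and negate each literal.

r ∧ d


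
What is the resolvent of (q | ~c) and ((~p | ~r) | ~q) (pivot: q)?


The clauses contain complementary literals q and ~q.
Resolution eliminates this pair and disjoins the remaining literals (merging duplicates).

((~c | ~r) | ~p)


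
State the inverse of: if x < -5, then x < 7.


The inverse of (P → Q) is (¬P → ¬Q). It is equivalent to the converse, not to the original.
Here P = 'x < -5' and Q = 'x < 7'.

If not (x < -5), then not (x < 7).


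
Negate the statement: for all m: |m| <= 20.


¬(for all x: φ) = there exists x: ¬φ, and ¬(there exists x: φ) = for all x: ¬φ.
Apply to the universal statement.

there exists m: NOT(|m| <= 20)


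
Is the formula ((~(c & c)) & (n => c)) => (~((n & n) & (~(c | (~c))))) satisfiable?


Search for a satisfying assignment over {c, n}.
Try c=False, n=False: the formula evaluates to True.
A satisfying assignment exists.

Satisfiable.


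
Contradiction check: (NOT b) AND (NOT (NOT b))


Truth table over {b}:
b | φ
-----
F | F
T | F
Every row is false.

Yes, it is a contradiction.


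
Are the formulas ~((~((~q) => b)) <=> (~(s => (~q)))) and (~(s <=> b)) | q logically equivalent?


Compare truth tables:
b | q | s | φ | ψ
-----------------
False | False | False | True | False
True | False | False | False | True
False | True | False | False | True
True | True | False | False | True
False | False | True | True | True
True | False | True | False | False
False | True | True | True | True
True | True | True | True | True
They differ at row 1 (b=False, q=False, s=False): φ=True but ψ=False.

No, they are not logically equivalent.


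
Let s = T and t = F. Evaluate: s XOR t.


Exclusive or is true when exactly one operand is true.
Substitute: s=T, t=F.
T XOR F evaluates to T.

T


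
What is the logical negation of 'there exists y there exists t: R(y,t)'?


Negation flips each quantifier (∀↔∃) and negates the inner predicate.
¬(there exists y there exists t: φ) = for all y for all t: ¬φ.

for all y for all t: NOT(R(y,t))


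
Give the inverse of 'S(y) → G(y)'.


The inverse of (P → Q) is (¬P → ¬Q). It is equivalent to the converse, not to the original.
Here P = 'S(y)' and Q = 'G(y)'.

If not (S(y)), then not (G(y)).


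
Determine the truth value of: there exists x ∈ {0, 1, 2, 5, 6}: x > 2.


Evaluate the predicate on each element: 0:F, 1:F, 2:F, 5:T, 6:T.
Witness x = 5 satisfies the predicate.

T


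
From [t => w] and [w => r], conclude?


Hypothetical syllogism: from (P → Q) and (Q → R), infer (P → R).
Chain the two implications through the shared middle term 'w'.

t => r


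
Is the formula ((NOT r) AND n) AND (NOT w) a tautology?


Build the truth table over {n, r, w}:
n | r | w | φ
-------------
F | F | F | F
T | F | F | T
F | T | F | F
T | T | F | F
F | F | T | F
T | F | T | F
F | T | T | F
T | T | T | F
Counterexample at row 1: with n=F, r=F, w=F, the formula is F.

No, it is not a tautology.


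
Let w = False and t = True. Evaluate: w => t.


Implication is false only when antecedent is true and consequent is false.
Substitute: w=False, t=True.
False => True evaluates to True.

True


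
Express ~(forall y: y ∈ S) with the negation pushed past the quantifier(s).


¬(forall x: φ) = exists x: ¬φ, and ¬(exists x: φ) = forall x: ¬φ.
Apply to the universal statement.

exists y: ~(y ∈ S)


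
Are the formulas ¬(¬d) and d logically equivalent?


Compare truth tables:
d | φ | ψ
---------
F | F | F
T | T | T
The columns φ and ψ agree on every row.

Yes, they are logically equivalent.


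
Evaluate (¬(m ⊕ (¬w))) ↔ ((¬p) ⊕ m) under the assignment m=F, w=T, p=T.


Substitute m=F, w=T, p=T:
¬w = F
m ⊕ (¬w) = F ⊕ F = F
¬(m ⊕ (¬w)) = T
¬p = F
(¬p) ⊕ m = F ⊕ F = F
(¬(m ⊕ (¬w))) ↔ ((¬p) ⊕ m) = T ↔ F = F

F


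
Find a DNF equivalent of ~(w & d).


Step 1: Apply De Morgan: ¬(w ∧ d) = ¬w ∨ ¬d.

(~w) | (~d)


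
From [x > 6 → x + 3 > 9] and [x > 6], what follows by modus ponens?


Modus ponens: from (P → Q) and P, infer Q.
P = 'x > 6' is asserted, and P → Q holds, so Q follows.

x + 3 > 9.


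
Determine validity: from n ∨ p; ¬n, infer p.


This matches the form of disjunctive syllogism: the conclusion follows in every model of the premises.

Valid.


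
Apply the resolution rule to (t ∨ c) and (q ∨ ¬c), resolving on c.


The clauses contain complementary literals c and ¬c.
Resolution eliminates this pair and disjoins the remaining literals (merging duplicates).

(t ∨ q)


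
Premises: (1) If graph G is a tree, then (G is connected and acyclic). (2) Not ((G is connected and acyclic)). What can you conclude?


Modus tollens: from (P → Q) and ¬Q, infer ¬P.
Q = '(G is connected and acyclic)' is denied; since P → Q, P must also fail.

Not (graph G is a tree).


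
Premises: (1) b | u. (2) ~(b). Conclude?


Disjunctive syllogism: from (P ∨ Q) and ¬P, infer Q.
One disjunct, 'b', is ruled out; the other must hold.

u


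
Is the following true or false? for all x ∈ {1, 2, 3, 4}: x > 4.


Evaluate the predicate on each element: 1:F, 2:F, 3:F, 4:F.
Counterexample x = 1 fails the predicate.

F


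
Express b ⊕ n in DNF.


Step 1: b ⊕ n is true exactly when they disagree: (b ∧ ¬n) ∨ (¬b ∧ n).

(b ∧ (¬n)) ∨ ((¬b) ∧ n)


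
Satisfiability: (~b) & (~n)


Search for a satisfying assignment over {b, n}.
Try b=False, n=False: the formula evaluates to True.
A satisfying assignment exists.

Satisfiable.


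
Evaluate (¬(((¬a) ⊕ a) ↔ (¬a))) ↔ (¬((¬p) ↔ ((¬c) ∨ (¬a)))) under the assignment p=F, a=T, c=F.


Substitute p=F, a=T, c=F:
… (earlier sub-steps elided)
¬a = F
((¬a) ⊕ a) ↔ (¬a) = T ↔ F = F
¬(((¬a) ⊕ a) ↔ (¬a)) = T
¬p = T
¬c = T
¬a = F
(¬c) ∨ (¬a) = T ∨ F = T
(¬p) ↔ ((¬c) ∨ (¬a)) = T ↔ T = T
¬((¬p) ↔ ((¬c) ∨ (¬a))) = F
(¬(((¬a) ⊕ a) ↔ (¬a))) ↔ (¬((¬p) ↔ ((¬c) ∨ (¬a)))) = T ↔ F = F

F


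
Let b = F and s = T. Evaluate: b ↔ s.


Biconditional is true when both operands have the same truth value.
Substitute: b=F, s=T.
F ↔ T evaluates to F.

F


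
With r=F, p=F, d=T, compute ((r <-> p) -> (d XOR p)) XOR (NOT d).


Substitute r=F, p=F, d=T:
r <-> p = F <-> F = T
d XOR p = T XOR F = T
(r <-> p) -> (d XOR p) = T -> T = T
NOT d = F
((r <-> p) -> (d XOR p)) XOR (NOT d) = T XOR F = T

T


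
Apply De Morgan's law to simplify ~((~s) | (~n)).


De Morgan: the negation of a disjunction is the conjunction of the negations.
Distribute ~ across |, flipping it to &, and negate each literal.

s & n


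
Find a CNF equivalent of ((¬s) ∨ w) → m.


Step 1: Rewrite as ¬((¬s) ∨ w) ∨ m = (¬(¬s) ∧ ¬w) ∨ m.
Step 2: Distribute ∨ over ∧.
Step 3: Eliminate any double negations (¬¬X = X).

(s ∨ m) ∧ ((¬w) ∨ m)


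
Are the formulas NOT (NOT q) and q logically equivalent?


Compare truth tables:
q | φ | ψ
---------
F | F | F
T | T | T
The columns φ and ψ agree on every row.

Yes, they are logically equivalent.


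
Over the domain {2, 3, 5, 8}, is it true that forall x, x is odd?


Evaluate the predicate on each element: 2:False, 3:True, 5:True, 8:False.
Counterexample x = 2 fails the predicate.

False


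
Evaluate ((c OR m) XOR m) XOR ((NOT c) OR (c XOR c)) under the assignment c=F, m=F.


Substitute c=F, m=F:
c OR m = F OR F = F
(c OR m) XOR m = F XOR F = F
NOT c = T
c XOR c = F XOR F = F
(NOT c) OR (c XOR c) = T OR F = T
((c OR m) XOR m) XOR ((NOT c) OR (c XOR c)) = F XOR T = T

T


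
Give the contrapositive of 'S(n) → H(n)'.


The contrapositive of (P → Q) is (¬Q → ¬P); it is logically equivalent to the original.
Here P = 'S(n)' and Q = 'H(n)'.

If not (H(n)), then not (S(n)).


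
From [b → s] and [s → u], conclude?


Hypothetical syllogism: from (P → Q) and (Q → R), infer (P → R).
Chain the two implications through the shared middle term 's'.

b → u


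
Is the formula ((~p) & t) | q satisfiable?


Search for a satisfying assignment over {p, q, t}.
Try p=False, q=True, t=False: the formula evaluates to True.
A satisfying assignment exists.

Satisfiable.


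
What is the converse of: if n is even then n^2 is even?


The converse of (P → Q) is (Q → P). It is not in general equivalent to the original.
Here P = 'n is even' and Q = 'n^2 is even'.

If n^2 is even, then n is even.


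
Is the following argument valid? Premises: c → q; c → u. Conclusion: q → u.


This is (no valid rule). There exist truth assignments where the premises are all true but the conclusion is false.

Invalid.


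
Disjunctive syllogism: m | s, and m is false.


Disjunctive syllogism: from (P ∨ Q) and ¬P, infer Q.
One disjunct, 'm', is ruled out; the other must hold.

s


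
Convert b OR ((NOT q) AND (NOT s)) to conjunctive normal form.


Step 1: Distribute ∨ over ∧: b ∨ ((¬q) ∧ (¬s)) = (b ∨ (¬q)) ∧ (b ∨ (¬s)).

(b OR (NOT q)) AND (b OR (NOT s))


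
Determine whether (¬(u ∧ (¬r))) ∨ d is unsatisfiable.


Truth table over {d, r, u}:
d | r | u | φ
-------------
F | F | F | T
T | F | F | T
F | T | F | T
T | T | F | T
F | F | T | F
T | F | T | T
F | T | T | T
T | T | T | T
Satisfying assignment at row 1: d=F, r=F, u=F gives T.

No, it is not a contradiction.


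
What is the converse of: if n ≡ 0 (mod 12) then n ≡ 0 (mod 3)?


The converse of (P → Q) is (Q → P). It is not in general equivalent to the original.
Here P = 'n ≡ 0 (mod 12)' and Q = 'n ≡ 0 (mod 3)'.

If n ≡ 0 (mod 3), then n ≡ 0 (mod 12).


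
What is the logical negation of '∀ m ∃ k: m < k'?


Negation flips each quantifier (∀↔∃) and negates the inner predicate.
¬(∀ m ∃ k: φ) = ∃ m ∀ k: ¬φ.

∃ m ∀ k: ¬(m < k)


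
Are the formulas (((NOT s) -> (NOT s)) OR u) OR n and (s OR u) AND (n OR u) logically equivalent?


Compare truth tables:
n | s | u | φ | ψ
-----------------
F | F | F | T | F
T | F | F | T | F
F | T | F | T | F
T | T | F | T | T
F | F | T | T | T
T | F | T | T | T
F | T | T | T | T
T | T | T | T | T
They differ at row 1 (n=F, s=F, u=F): φ=T but ψ=F.

No, they are not logically equivalent.


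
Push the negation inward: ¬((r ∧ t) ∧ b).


De Morgan: the negation of a conjunction is the disjunction of the negations.
Distribute ¬ across ∧, flipping it to ∨, and negate each literal.

((¬r) ∨ (¬t)) ∨ (¬b)


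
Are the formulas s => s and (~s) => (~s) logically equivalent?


Compare truth tables:
s | φ | ψ
---------
False | True | True
True | True | True
The columns φ and ψ agree on every row.

Yes, they are logically equivalent.


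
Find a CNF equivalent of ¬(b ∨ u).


Step 1: Apply De Morgan: ¬(b ∨ u) = ¬b ∧ ¬u.

(¬b) ∧ (¬u)


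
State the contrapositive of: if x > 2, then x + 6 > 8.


The contrapositive of (P → Q) is (¬Q → ¬P); it is logically equivalent to the original.
Here P = 'x > 2' and Q = 'x + 6 > 8'.

If not (x + 6 > 8), then not (x > 2).


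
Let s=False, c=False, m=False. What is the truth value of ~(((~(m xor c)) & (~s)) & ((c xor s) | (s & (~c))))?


Substitute s=False, c=False, m=False:
m xor c = False xor False = False
~(m xor c) = True
~s = True
(~(m xor c)) & (~s) = True & True = True
c xor s = False xor False = False
~c = True
s & (~c) = False & True = False
(c xor s) | (s & (~c)) = False | False = False
((~(m xor c)) & (~s)) & ((c xor s) | (s & (~c))) = True & False = False
~(((~(m xor c)) & (~s)) & ((c xor s) | (s & (~c)))) = True

True


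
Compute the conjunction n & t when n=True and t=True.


Conjunction is true only when both operands are true.
Substitute: n=True, t=True.
True & True evaluates to True.

True


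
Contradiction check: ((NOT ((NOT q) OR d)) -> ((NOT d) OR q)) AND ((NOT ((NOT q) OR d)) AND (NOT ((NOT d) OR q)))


Truth table over {d, q}:
d | q | φ
---------
F | F | F
T | F | F
F | T | F
T | T | F
Every row is false.

Yes, it is a contradiction.


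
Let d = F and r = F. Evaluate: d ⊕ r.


Exclusive or is true when exactly one operand is true.
Substitute: d=F, r=F.
F ⊕ F evaluates to F.

F


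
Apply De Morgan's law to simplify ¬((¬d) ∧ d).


De Morgan: the negation of a conjunction is the disjunction of the negations.
Distribute ¬ across ∧, flipping it to ∨, and negate each literal.

d ∨ (¬d)


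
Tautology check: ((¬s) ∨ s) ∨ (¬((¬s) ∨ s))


Build the truth table over {s}:
s | φ
-----
F | T
T | T
Every row evaluates to true.

Yes, it is a tautology.


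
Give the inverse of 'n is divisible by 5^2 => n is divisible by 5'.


The inverse of (P → Q) is (¬P → ¬Q). It is equivalent to the converse, not to the original.
Here P = 'n is divisible by 5^2' and Q = 'n is divisible by 5'.

If not (n is divisible by 5^2), then not (n is divisible by 5).


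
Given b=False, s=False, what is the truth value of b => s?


Implication is false only when antecedent is true and consequent is false.
Substitute: b=False, s=False.
False => False evaluates to True.

True


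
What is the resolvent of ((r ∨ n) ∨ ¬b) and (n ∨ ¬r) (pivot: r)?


The clauses contain complementary literals r and ¬r.
Resolution eliminates this pair and disjoins the remaining literals (merging duplicates).

(n ∨ ¬b)


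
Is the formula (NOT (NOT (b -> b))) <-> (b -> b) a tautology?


Build the truth table over {b}:
b | φ
-----
F | T
T | T
Every row evaluates to true.

Yes, it is a tautology.


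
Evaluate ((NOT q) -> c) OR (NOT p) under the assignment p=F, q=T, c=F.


Substitute p=F, q=T, c=F:
NOT q = F
(NOT q) -> c = F -> F = T
NOT p = T
((NOT q) -> c) OR (NOT p) = T OR T = T

T


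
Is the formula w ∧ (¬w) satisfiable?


Check all 2 assignments over {w}:
w | φ
-----
F | F
T | F
No assignment makes the formula true.

Unsatisfiable.


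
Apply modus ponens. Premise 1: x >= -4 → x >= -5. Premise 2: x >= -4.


Modus ponens: from (P → Q) and P, infer Q.
P = 'x >= -4' is asserted, and P → Q holds, so Q follows.

x >= -5.


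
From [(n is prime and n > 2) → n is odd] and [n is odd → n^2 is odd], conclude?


Hypothetical syllogism: from (P → Q) and (Q → R), infer (P → R).
Chain the two implications through the shared middle term 'n is odd'.

(n is prime and n > 2) → n^2 is odd


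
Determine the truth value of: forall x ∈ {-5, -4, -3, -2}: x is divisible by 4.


Evaluate the predicate on each element: -5:False, -4:True, -3:False, -2:False.
Counterexample x = -5 fails the predicate.

False


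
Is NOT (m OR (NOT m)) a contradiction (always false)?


Truth table over {m}:
m | φ
-----
F | F
T | F
Every row is false.

Yes, it is a contradiction.


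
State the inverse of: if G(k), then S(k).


The inverse of (P → Q) is (¬P → ¬Q). It is equivalent to the converse, not to the original.
Here P = 'G(k)' and Q = 'S(k)'.

If not (G(k)), then not (S(k)).


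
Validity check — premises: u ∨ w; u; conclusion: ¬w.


This is affirming a disjunct (fallacy). There exist truth assignments where the premises are all true but the conclusion is false.

Invalid.


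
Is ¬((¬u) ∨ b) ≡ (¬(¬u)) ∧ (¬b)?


Compare truth tables:
b | u | φ | ψ
-------------
F | F | F | F
T | F | F | F
F | T | T | T
T | T | F | F
The columns φ and ψ agree on every row.

Yes, they are logically equivalent.


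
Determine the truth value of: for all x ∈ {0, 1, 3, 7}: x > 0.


Evaluate the predicate on each element: 0:F, 1:T, 3:T, 7:T.
Counterexample x = 0 fails the predicate.

F


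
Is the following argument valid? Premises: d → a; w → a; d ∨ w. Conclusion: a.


This matches the form of proof by cases: the conclusion follows in every model of the premises.

Valid.


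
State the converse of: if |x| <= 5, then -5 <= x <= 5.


The converse of (P → Q) is (Q → P). It is not in general equivalent to the original.
Here P = '|x| <= 5' and Q = '-5 <= x <= 5'.

If -5 <= x <= 5, then |x| <= 5.


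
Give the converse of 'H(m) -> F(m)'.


The converse of (P → Q) is (Q → P). It is not in general equivalent to the original.
Here P = 'H(m)' and Q = 'F(m)'.

If F(m), then H(m).


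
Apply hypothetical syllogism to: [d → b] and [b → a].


Hypothetical syllogism: from (P → Q) and (Q → R), infer (P → R).
Chain the two implications through the shared middle term 'b'.

d → a


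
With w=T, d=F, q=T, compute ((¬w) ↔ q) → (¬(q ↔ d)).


Substitute w=T, d=F, q=T:
¬w = F
(¬w) ↔ q = F ↔ T = F
q ↔ d = T ↔ F = F
¬(q ↔ d) = T
((¬w) ↔ q) → (¬(q ↔ d)) = F → T = T

T


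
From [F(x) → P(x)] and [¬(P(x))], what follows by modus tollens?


Modus tollens: from (P → Q) and ¬Q, infer ¬P.
Q = 'P(x)' is denied; since P → Q, P must also fail.

Not (F(x)).


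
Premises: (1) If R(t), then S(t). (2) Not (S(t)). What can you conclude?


Modus tollens: from (P → Q) and ¬Q, infer ¬P.
Q = 'S(t)' is denied; since P → Q, P must also fail.

Not (R(t)).


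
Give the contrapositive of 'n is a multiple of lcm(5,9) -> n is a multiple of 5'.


The contrapositive of (P → Q) is (¬Q → ¬P); it is logically equivalent to the original.
Here P = 'n is a multiple of lcm(5,9)' and Q = 'n is a multiple of 5'.

If not (n is a multiple of 5), then not (n is a multiple of lcm(5,9)).


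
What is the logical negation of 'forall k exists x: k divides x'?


Negation flips each quantifier (∀↔∃) and negates the inner predicate.
¬(forall k exists x: φ) = exists k forall x: ¬φ.

exists k forall x: ~(k divides x)


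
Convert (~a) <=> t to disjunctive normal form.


Step 1: (¬a) ↔ t is true exactly when both agree: ((¬a) ∧ t) ∨ (¬(¬a) ∧ ¬t).
Step 2: Eliminate any double negations (¬¬X = X).

((~a) & t) | (a & (~t))


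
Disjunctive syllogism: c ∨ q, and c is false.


Disjunctive syllogism: from (P ∨ Q) and ¬P, infer Q.
One disjunct, 'c', is ruled out; the other must hold.

q


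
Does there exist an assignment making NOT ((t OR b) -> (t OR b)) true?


Check all 4 assignments over {b, t}:
b | t | φ
---------
F | F | F
T | F | F
F | T | F
T | T | F
No assignment makes the formula true.

Unsatisfiable.


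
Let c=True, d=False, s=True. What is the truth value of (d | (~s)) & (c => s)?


Substitute c=True, d=False, s=True:
~s = False
d | (~s) = False | False = False
c => s = True => True = True
(d | (~s)) & (c => s) = False & True = False

False


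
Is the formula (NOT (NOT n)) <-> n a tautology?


Build the truth table over {n}:
n | φ
-----
F | T
T | T
Every row evaluates to true.

Yes, it is a tautology.


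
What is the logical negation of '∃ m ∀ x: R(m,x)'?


Negation flips each quantifier (∀↔∃) and negates the inner predicate.
¬(∃ m ∀ x: φ) = ∀ m ∃ x: ¬φ.

∀ m ∃ x: ¬(R(m,x))


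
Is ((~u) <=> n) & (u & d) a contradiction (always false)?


Truth table over {d, n, u}:
d | n | u | φ
-------------
False | False | False | False
True | False | False | False
False | True | False | False
True | True | False | False
False | False | True | False
True | False | True | True
False | True | True | False
True | True | True | False
Satisfying assignment at row 6: d=True, n=False, u=True gives True.

No, it is not a contradiction.


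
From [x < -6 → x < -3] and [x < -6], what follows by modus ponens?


Modus ponens: from (P → Q) and P, infer Q.
P = 'x < -6' is asserted, and P → Q holds, so Q follows.

x < -3.


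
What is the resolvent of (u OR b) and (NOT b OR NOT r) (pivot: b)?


The clauses contain complementary literals b and NOTb.
Resolution eliminates this pair and disjoins the remaining literals (merging duplicates).

(u OR NOT r)


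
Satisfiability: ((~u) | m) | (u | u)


Search for a satisfying assignment over {m, u}.
Try m=False, u=False: the formula evaluates to True.
A satisfying assignment exists.

Satisfiable.


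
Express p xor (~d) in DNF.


Step 1: p ⊕ (¬d) is true exactly when they disagree: (p ∧ ¬(¬d)) ∨ (¬p ∧ (¬d)).
Step 2: Eliminate any double negations (¬¬X = X).

(p & d) | ((~p) & (~d))


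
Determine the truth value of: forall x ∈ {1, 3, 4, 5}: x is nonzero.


Evaluate the predicate on each element: 1:True, 3:True, 4:True, 5:True.
Every element satisfies the predicate.

True


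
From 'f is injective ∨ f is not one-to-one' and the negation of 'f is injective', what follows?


Disjunctive syllogism: from (P ∨ Q) and ¬P, infer Q.
One disjunct, 'f is injective', is ruled out; the other must hold.

f is not one-to-one


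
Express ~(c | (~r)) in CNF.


Step 1: Apply De Morgan: ¬(c ∨ (¬r)) = ¬c ∧ ¬(¬r).
Step 2: Eliminate any double negations (¬¬X = X).

(~c) & r


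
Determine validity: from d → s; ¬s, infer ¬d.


This matches the form of modus tollens: the conclusion follows in every model of the premises.

Valid.


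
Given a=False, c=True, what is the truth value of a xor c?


Exclusive or is true when exactly one operand is true.
Substitute: a=False, c=True.
False xor True evaluates to True.

True


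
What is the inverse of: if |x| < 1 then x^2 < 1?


The inverse of (P → Q) is (¬P → ¬Q). It is equivalent to the converse, not to the original.
Here P = '|x| < 1' and Q = 'x^2 < 1'.

If not (|x| < 1), then not (x^2 < 1).


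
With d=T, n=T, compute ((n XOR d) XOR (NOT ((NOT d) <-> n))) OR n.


Substitute d=T, n=T:
n XOR d = T XOR T = F
NOT d = F
(NOT d) <-> n = F <-> T = F
NOT ((NOT d) <-> n) = T
(n XOR d) XOR (NOT ((NOT d) <-> n)) = F XOR T = T
((n XOR d) XOR (NOT ((NOT d) <-> n))) OR n = T OR T = T

T


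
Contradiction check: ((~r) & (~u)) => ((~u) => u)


Truth table over {r, u}:
r | u | φ
---------
False | False | False
True | False | True
False | True | True
True | True | True
Satisfying assignment at row 2: r=True, u=False gives True.

No, it is not a contradiction.


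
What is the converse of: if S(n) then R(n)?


The converse of (P → Q) is (Q → P). It is not in general equivalent to the original.
Here P = 'S(n)' and Q = 'R(n)'.

If R(n), then S(n).


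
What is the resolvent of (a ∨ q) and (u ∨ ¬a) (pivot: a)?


The clauses contain complementary literals a and ¬a.
Resolution eliminates this pair and disjoins the remaining literals (merging duplicates).

(q ∨ u)


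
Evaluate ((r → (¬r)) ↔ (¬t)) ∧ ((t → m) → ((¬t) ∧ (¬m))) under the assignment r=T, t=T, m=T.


Substitute r=T, t=T, m=T:
¬r = F
r → (¬r) = T → F = F
¬t = F
(r → (¬r)) ↔ (¬t) = F ↔ F = T
t → m = T → T = T
¬t = F
¬m = F
(¬t) ∧ (¬m) = F ∧ F = F
(t → m) → ((¬t) ∧ (¬m)) = T → F = F
((r → (¬r)) ↔ (¬t)) ∧ ((t → m) → ((¬t) ∧ (¬m))) = T ∧ F = F

F


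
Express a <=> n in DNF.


Step 1: a ↔ n is true exactly when both agree: (a ∧ n) ∨ (¬a ∧ ¬n).

(a & n) | ((~a) & (~n))


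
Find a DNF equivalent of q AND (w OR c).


Step 1: Distribute ∧ over ∨: q ∧ (w ∨ c) = (q ∧ w) ∨ (q ∧ c).

(q AND w) OR (q AND c)


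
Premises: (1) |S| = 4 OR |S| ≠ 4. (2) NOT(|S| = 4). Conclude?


Disjunctive syllogism: from (P ∨ Q) and ¬P, infer Q.
One disjunct, '|S| = 4', is ruled out; the other must hold.

|S| ≠ 4


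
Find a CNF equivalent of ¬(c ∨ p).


Step 1: Apply De Morgan: ¬(c ∨ p) = ¬c ∧ ¬p.

(¬c) ∧ (¬p)


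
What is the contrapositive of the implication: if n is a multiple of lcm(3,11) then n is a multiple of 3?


The contrapositive of (P → Q) is (¬Q → ¬P); it is logically equivalent to the original.
Here P = 'n is a multiple of lcm(3,11)' and Q = 'n is a multiple of 3'.

If not (n is a multiple of 3), then not (n is a multiple of lcm(3,11)).


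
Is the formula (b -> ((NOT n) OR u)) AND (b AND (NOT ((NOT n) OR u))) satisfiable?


Check all 8 assignments over {b, n, u}:
b | n | u | φ
-------------
F | F | F | F
T | F | F | F
F | T | F | F
T | T | F | F
F | F | T | F
T | F | T | F
F | T | T | F
T | T | T | F
No assignment makes the formula true.

Unsatisfiable.


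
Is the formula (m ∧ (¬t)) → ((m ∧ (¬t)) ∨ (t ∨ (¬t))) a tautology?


Build the truth table over {m, t}:
m | t | φ
---------
F | F | T
T | F | T
F | T | T
T | T | T
Every row evaluates to true.

Yes, it is a tautology.


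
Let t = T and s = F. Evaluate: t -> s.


Implication is false only when antecedent is true and consequent is false.
Substitute: t=T, s=F.
T -> F evaluates to F.

F


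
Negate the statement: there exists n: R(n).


¬(for all x: φ) = there exists x: ¬φ, and ¬(there exists x: φ) = for all x: ¬φ.
Apply to the existential statement.

for all n: NOT(R(n))


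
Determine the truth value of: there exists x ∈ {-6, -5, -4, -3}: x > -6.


Evaluate the predicate on each element: -6:F, -5:T, -4:T, -3:T.
Witness x = -5 satisfies the predicate.

T


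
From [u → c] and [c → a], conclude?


Hypothetical syllogism: from (P → Q) and (Q → R), infer (P → R).
Chain the two implications through the shared middle term 'c'.

u → a


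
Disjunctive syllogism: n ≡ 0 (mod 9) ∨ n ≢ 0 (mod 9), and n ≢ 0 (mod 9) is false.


Disjunctive syllogism: from (P ∨ Q) and ¬P, infer Q.
One disjunct, 'n ≢ 0 (mod 9)', is ruled out; the other must hold.

n ≡ 0 (mod 9)


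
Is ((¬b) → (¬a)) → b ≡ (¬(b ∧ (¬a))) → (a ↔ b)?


Compare truth tables:
a | b | φ | ψ
-------------
F | F | F | T
T | F | T | F
F | T | T | T
T | T | T | T
They differ at row 1 (a=F, b=F): φ=F but ψ=T.

No, they are not logically equivalent.


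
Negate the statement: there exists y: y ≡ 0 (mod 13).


¬(for all x: φ) = there exists x: ¬φ, and ¬(there exists x: φ) = for all x: ¬φ.
Apply to the existential statement.

for all y: NOT(y ≡ 0 (mod 13))


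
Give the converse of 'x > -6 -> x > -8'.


The converse of (P → Q) is (Q → P). It is not in general equivalent to the original.
Here P = 'x > -6' and Q = 'x > -8'.

If x > -8, then x > -6.


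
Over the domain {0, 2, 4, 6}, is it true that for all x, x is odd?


Evaluate the predicate on each element: 0:F, 2:F, 4:F, 6:F.
Counterexample x = 0 fails the predicate.

F


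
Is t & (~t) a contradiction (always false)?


Truth table over {t}:
t | φ
-----
False | False
True | False
Every row is false.

Yes, it is a contradiction.


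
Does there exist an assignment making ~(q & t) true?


Search for a satisfying assignment over {q, t}.
Try q=False, t=False: the formula evaluates to True.
A satisfying assignment exists.

Satisfiable.


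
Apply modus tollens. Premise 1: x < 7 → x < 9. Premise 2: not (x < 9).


Modus tollens: from (P → Q) and ¬Q, infer ¬P.
Q = 'x < 9' is denied; since P → Q, P must also fail.

Not (x < 7).


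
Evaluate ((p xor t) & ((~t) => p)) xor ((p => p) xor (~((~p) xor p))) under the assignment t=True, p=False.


Substitute t=True, p=False:
p xor t = False xor True = True
~t = False
(~t) => p = False => False = True
(p xor t) & ((~t) => p) = True & True = True
p => p = False => False = True
~p = True
(~p) xor p = True xor False = True
~((~p) xor p) = False
(p => p) xor (~((~p) xor p)) = True xor False = True
((p xor t) & ((~t) => p)) xor ((p => p) xor (~((~p) xor p))) = True xor True = False

False


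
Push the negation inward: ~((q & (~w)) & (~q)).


De Morgan: the negation of a conjunction is the disjunction of the negations.
Distribute ~ across &, flipping it to |, and negate each literal.

((~q) | w) | q


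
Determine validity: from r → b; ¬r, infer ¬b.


This is denying the antecedent (fallacy). There exist truth assignments where the premises are all true but the conclusion is false.

Invalid.


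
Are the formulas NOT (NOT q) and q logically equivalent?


Compare truth tables:
q | φ | ψ
---------
F | F | F
T | T | T
The columns φ and ψ agree on every row.

Yes, they are logically equivalent.


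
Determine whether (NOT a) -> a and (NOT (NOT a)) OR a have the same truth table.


Compare truth tables:
a | φ | ψ
---------
F | F | F
T | T | T
The columns φ and ψ agree on every row.

Yes, they are logically equivalent.


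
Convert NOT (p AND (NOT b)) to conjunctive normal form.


Step 1: Apply De Morgan: ¬(p ∧ (¬b)) = ¬p ∨ ¬(¬b).
Step 2: Eliminate any double negations (¬¬X = X).

(NOT p) OR b


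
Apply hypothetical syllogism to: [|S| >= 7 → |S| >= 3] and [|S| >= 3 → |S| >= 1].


Hypothetical syllogism: from (P → Q) and (Q → R), infer (P → R).
Chain the two implications through the shared middle term '|S| >= 3'.

|S| >= 7 → |S| >= 1


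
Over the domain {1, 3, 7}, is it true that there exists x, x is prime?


Evaluate the predicate on each element: 1:F, 3:T, 7:T.
Witness x = 3 satisfies the predicate.

T


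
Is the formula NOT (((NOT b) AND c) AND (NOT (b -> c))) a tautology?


Build the truth table over {b, c}:
b | c | φ
---------
F | F | T
T | F | T
F | T | T
T | T | T
Every row evaluates to true.

Yes, it is a tautology.


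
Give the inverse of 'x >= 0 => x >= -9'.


The inverse of (P → Q) is (¬P → ¬Q). It is equivalent to the converse, not to the original.
Here P = 'x >= 0' and Q = 'x >= -9'.

If not (x >= 0), then not (x >= -9).


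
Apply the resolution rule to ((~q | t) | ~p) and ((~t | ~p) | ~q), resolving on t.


The clauses contain complementary literals t and ~t.
Resolution eliminates this pair and disjoins the remaining literals (merging duplicates).

(~p | ~q)


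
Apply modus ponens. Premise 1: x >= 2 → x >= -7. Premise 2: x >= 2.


Modus ponens: from (P → Q) and P, infer Q.
P = 'x >= 2' is asserted, and P → Q holds, so Q follows.

x >= -7.


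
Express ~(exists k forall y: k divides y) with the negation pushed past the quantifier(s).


Negation flips each quantifier (∀↔∃) and negates the inner predicate.
¬(exists k forall y: φ) = forall k exists y: ¬φ.

forall k exists y: ~(k divides y)


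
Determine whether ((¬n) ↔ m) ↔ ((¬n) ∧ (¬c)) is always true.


Build the truth table over {c, m, n}:
c | m | n | φ
-------------
F | F | F | F
T | F | F | T
F | T | F | T
T | T | F | F
F | F | T | F
T | F | T | F
F | T | T | T
T | T | T | T
Counterexample at row 1: with c=F, m=F, n=F, the formula is F.

No, it is not a tautology.


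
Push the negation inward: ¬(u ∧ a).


De Morgan: the negation of a conjunction is the disjunction of the negations.
Distribute ¬ across ∧, flipping it to ∨, and negate each literal.

(¬u) ∨ (¬a)


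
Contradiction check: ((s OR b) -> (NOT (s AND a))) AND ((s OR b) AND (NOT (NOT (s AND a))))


Truth table over {a, b, s}:
a | b | s | φ
-------------
F | F | F | F
T | F | F | F
F | T | F | F
T | T | F | F
F | F | T | F
T | F | T | F
F | T | T | F
T | T | T | F
Every row is false.

Yes, it is a contradiction.


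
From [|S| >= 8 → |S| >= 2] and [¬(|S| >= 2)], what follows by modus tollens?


Modus tollens: from (P → Q) and ¬Q, infer ¬P.
Q = '|S| >= 2' is denied; since P → Q, P must also fail.

Not (|S| >= 8).


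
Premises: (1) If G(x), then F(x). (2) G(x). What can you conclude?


Modus ponens: from (P → Q) and P, infer Q.
P = 'G(x)' is asserted, and P → Q holds, so Q follows.

F(x).


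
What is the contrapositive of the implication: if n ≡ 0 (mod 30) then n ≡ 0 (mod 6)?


The contrapositive of (P → Q) is (¬Q → ¬P); it is logically equivalent to the original.
Here P = 'n ≡ 0 (mod 30)' and Q = 'n ≡ 0 (mod 6)'.

If not (n ≡ 0 (mod 6)), then not (n ≡ 0 (mod 30)).


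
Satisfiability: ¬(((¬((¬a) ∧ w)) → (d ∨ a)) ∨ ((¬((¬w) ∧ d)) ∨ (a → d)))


Check all 8 assignments over {a, d, w}:
a | d | w | φ
-------------
F | F | F | F
T | F | F | F
F | T | F | F
T | T | F | F
F | F | T | F
T | F | T | F
F | T | T | F
T | T | T | F
No assignment makes the formula true.

Unsatisfiable.


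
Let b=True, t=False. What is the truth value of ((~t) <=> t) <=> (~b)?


Substitute b=True, t=False:
~t = True
(~t) <=> t = True <=> False = False
~b = False
((~t) <=> t) <=> (~b) = False <=> False = True

True


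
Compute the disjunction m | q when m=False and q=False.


Disjunction is false only when both operands are false.
Substitute: m=False, q=False.
False | False evaluates to False.

False


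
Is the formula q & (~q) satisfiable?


Check all 2 assignments over {q}:
q | φ
-----
False | False
True | False
No assignment makes the formula true.

Unsatisfiable.


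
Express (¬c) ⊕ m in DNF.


Step 1: (¬c) ⊕ m is true exactly when they disagree: ((¬c) ∧ ¬m) ∨ (¬(¬c) ∧ m).
Step 2: Eliminate any double negations (¬¬X = X).

((¬c) ∧ (¬m)) ∨ (c ∧ m)


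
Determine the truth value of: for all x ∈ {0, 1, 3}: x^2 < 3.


Evaluate the predicate on each element: 0:T, 1:T, 3:F.
Counterexample x = 3 fails the predicate.

F


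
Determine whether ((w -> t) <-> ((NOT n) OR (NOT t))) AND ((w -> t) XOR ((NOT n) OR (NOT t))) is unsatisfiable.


Truth table over {n, t, w}:
n | t | w | φ
-------------
F | F | F | F
T | F | F | F
F | T | F | F
T | T | F | F
F | F | T | F
T | F | T | F
F | T | T | F
T | T | T | F
Every row is false.

Yes, it is a contradiction.


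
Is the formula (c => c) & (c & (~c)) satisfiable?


Check all 2 assignments over {c}:
c | φ
-----
False | False
True | False
No assignment makes the formula true.

Unsatisfiable.


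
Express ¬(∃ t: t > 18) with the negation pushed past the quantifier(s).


¬(∀ x: φ) = ∃ x: ¬φ, and ¬(∃ x: φ) = ∀ x: ¬φ.
Apply to the existential statement.

∀ t: ¬(t > 18)


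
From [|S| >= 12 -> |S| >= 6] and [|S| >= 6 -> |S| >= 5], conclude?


Hypothetical syllogism: from (P → Q) and (Q → R), infer (P → R).
Chain the two implications through the shared middle term '|S| >= 6'.

|S| >= 12 -> |S| >= 5


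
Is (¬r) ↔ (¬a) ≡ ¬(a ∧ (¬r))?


Compare truth tables:
a | r | φ | ψ
-------------
F | F | T | T
T | F | F | F
F | T | F | T
T | T | T | T
They differ at row 3 (a=F, r=T): φ=F but ψ=T.

No, they are not logically equivalent.


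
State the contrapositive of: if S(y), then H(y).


The contrapositive of (P → Q) is (¬Q → ¬P); it is logically equivalent to the original.
Here P = 'S(y)' and Q = 'H(y)'.

If not (H(y)), then not (S(y)).


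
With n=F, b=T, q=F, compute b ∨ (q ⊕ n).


Substitute n=F, b=T, q=F:
q ⊕ n = F ⊕ F = F
b ∨ (q ⊕ n) = T ∨ F = T

T


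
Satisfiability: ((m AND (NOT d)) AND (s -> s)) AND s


Search for a satisfying assignment over {d, m, s}.
Try d=F, m=T, s=T: the formula evaluates to T.
A satisfying assignment exists.

Satisfiable.


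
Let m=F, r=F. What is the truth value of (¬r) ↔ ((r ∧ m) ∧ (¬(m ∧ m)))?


Substitute m=F, r=F:
¬r = T
r ∧ m = F ∧ F = F
m ∧ m = F ∧ F = F
¬(m ∧ m) = T
(r ∧ m) ∧ (¬(m ∧ m)) = F ∧ T = F
(¬r) ↔ ((r ∧ m) ∧ (¬(m ∧ m))) = T ↔ F = F

F


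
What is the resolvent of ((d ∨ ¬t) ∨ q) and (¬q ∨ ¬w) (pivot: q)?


The clauses contain complementary literals q and ¬q.
Resolution eliminates this pair and disjoins the remaining literals (merging duplicates).

((d ∨ ¬t) ∨ ¬w)
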